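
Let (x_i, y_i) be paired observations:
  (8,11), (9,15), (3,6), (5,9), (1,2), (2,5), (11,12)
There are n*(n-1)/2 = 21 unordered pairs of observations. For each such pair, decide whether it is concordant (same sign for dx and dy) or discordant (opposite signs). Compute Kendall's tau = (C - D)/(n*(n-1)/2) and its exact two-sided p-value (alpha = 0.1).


Step 1: Enumerate the 21 unordered pairs (i,j) with i<j and classify each by sign(x_j-x_i) * sign(y_j-y_i).
  (1,2):dx=+1,dy=+4->C; (1,3):dx=-5,dy=-5->C; (1,4):dx=-3,dy=-2->C; (1,5):dx=-7,dy=-9->C
  (1,6):dx=-6,dy=-6->C; (1,7):dx=+3,dy=+1->C; (2,3):dx=-6,dy=-9->C; (2,4):dx=-4,dy=-6->C
  (2,5):dx=-8,dy=-13->C; (2,6):dx=-7,dy=-10->C; (2,7):dx=+2,dy=-3->D; (3,4):dx=+2,dy=+3->C
  (3,5):dx=-2,dy=-4->C; (3,6):dx=-1,dy=-1->C; (3,7):dx=+8,dy=+6->C; (4,5):dx=-4,dy=-7->C
  (4,6):dx=-3,dy=-4->C; (4,7):dx=+6,dy=+3->C; (5,6):dx=+1,dy=+3->C; (5,7):dx=+10,dy=+10->C
  (6,7):dx=+9,dy=+7->C
Step 2: C = 20, D = 1, total pairs = 21.
Step 3: tau = (C - D)/(n(n-1)/2) = (20 - 1)/21 = 0.904762.
Step 4: Exact two-sided p-value (enumerate n! = 5040 permutations of y under H0): p = 0.002778.
Step 5: alpha = 0.1. reject H0.

tau_b = 0.9048 (C=20, D=1), p = 0.002778, reject H0.


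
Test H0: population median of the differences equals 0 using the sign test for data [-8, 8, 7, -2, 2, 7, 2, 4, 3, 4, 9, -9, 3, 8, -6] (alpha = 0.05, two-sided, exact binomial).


Step 1: Discard zero differences. Original n = 15; n_eff = number of nonzero differences = 15.
Nonzero differences (with sign): -8, +8, +7, -2, +2, +7, +2, +4, +3, +4, +9, -9, +3, +8, -6
Step 2: Count signs: positive = 11, negative = 4.
Step 3: Under H0: P(positive) = 0.5, so the number of positives S ~ Bin(15, 0.5).
Step 4: Two-sided exact p-value = sum of Bin(15,0.5) probabilities at or below the observed probability = 0.118469.
Step 5: alpha = 0.05. fail to reject H0.

n_eff = 15, pos = 11, neg = 4, p = 0.118469, fail to reject H0.


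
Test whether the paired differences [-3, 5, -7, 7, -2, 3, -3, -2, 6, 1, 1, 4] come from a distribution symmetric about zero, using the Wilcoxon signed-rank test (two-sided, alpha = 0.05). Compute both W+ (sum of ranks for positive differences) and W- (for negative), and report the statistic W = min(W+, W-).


Step 1: Drop any zero differences (none here) and take |d_i|.
|d| = [3, 5, 7, 7, 2, 3, 3, 2, 6, 1, 1, 4]
Step 2: Midrank |d_i| (ties get averaged ranks).
ranks: |3|->6, |5|->9, |7|->11.5, |7|->11.5, |2|->3.5, |3|->6, |3|->6, |2|->3.5, |6|->10, |1|->1.5, |1|->1.5, |4|->8
Step 3: Attach original signs; sum ranks with positive sign and with negative sign.
W+ = 9 + 11.5 + 6 + 10 + 1.5 + 1.5 + 8 = 47.5
W- = 6 + 11.5 + 3.5 + 6 + 3.5 = 30.5
(Check: W+ + W- = 78 should equal n(n+1)/2 = 78.)
Step 4: Test statistic W = min(W+, W-) = 30.5.
Step 5: Ties in |d|, so use the tie-corrected normal approximation.
        E[W] = n(n+1)/4 = 12*13/4 = 39.
        Tie groups: |d|=1 (t=2), |d|=2 (t=2), |d|=3 (t=3), |d|=7 (t=2); sum(t^3 - t) = 42.
        Var[W] = n(n+1)(2n+1)/24 - sum(t^3-t)/48 = 3900/24 - 42/48 = 161.625.
        z = (W - E[W]) / sqrt(Var[W]) = (30.5 - 39) / 12.7132 = -0.6686.
        Two-sided p = 2*Phi(z) = 0.503752.
Step 6: alpha = 0.05. fail to reject H0.

W+ = 47.5, W- = 30.5, W = min = 30.5, p = 0.503752, fail to reject H0.


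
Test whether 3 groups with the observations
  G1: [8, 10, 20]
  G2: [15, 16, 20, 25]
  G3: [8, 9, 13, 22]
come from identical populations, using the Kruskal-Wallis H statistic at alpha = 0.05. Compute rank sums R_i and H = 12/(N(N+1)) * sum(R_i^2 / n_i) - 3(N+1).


Step 1: Combine all N = 11 observations and assign midranks.
sorted (value, group, rank): (8,G1,1.5), (8,G3,1.5), (9,G3,3), (10,G1,4), (13,G3,5), (15,G2,6), (16,G2,7), (20,G1,8.5), (20,G2,8.5), (22,G3,10), (25,G2,11)
Step 2: Sum ranks within each group.
R_1 = 14 (n_1 = 3)
R_2 = 32.5 (n_2 = 4)
R_3 = 19.5 (n_3 = 4)
Step 3: H = 12/(N(N+1)) * sum(R_i^2/n_i) - 3(N+1)
     = 12/(11*12) * (14^2/3 + 32.5^2/4 + 19.5^2/4) - 3*12
     = 0.090909 * 424.458 - 36
     = 2.587121.
Step 4: Ties present; correction factor C = 1 - 12/(11^3 - 11) = 0.990909. Corrected H = 2.587121 / 0.990909 = 2.610856.
Step 5: Under H0, H ~ chi^2(2); p-value = 0.271056.
Step 6: alpha = 0.05. fail to reject H0.

H = 2.6109, df = 2, p = 0.271056, fail to reject H0.


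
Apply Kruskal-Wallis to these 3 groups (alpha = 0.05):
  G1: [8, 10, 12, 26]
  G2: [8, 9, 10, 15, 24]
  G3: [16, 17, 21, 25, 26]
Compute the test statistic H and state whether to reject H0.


Step 1: Combine all N = 14 observations and assign midranks.
sorted (value, group, rank): (8,G1,1.5), (8,G2,1.5), (9,G2,3), (10,G1,4.5), (10,G2,4.5), (12,G1,6), (15,G2,7), (16,G3,8), (17,G3,9), (21,G3,10), (24,G2,11), (25,G3,12), (26,G1,13.5), (26,G3,13.5)
Step 2: Sum ranks within each group.
R_1 = 25.5 (n_1 = 4)
R_2 = 27 (n_2 = 5)
R_3 = 52.5 (n_3 = 5)
Step 3: H = 12/(N(N+1)) * sum(R_i^2/n_i) - 3(N+1)
     = 12/(14*15) * (25.5^2/4 + 27^2/5 + 52.5^2/5) - 3*15
     = 0.057143 * 859.612 - 45
     = 4.120714.
Step 4: Ties present; correction factor C = 1 - 18/(14^3 - 14) = 0.993407. Corrected H = 4.120714 / 0.993407 = 4.148064.
Step 5: Under H0, H ~ chi^2(2); p-value = 0.125678.
Step 6: alpha = 0.05. fail to reject H0.

H = 4.1481, df = 2, p = 0.125678, fail to reject H0.


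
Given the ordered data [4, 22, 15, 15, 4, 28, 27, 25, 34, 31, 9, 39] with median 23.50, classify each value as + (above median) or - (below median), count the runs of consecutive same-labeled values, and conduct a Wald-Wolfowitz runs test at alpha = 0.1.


Step 1: Compute median = 23.50; label A = above, B = below.
Labels in order: BBBBBAAAAABA  (n_A = 6, n_B = 6)
Step 2: Count runs R = 4.
Step 3: Under H0 (random ordering), E[R] = 2*n_A*n_B/(n_A+n_B) + 1 = 2*6*6/12 + 1 = 7.0000.
        Var[R] = 2*n_A*n_B*(2*n_A*n_B - n_A - n_B) / ((n_A+n_B)^2 * (n_A+n_B-1)) = 4320/1584 = 2.7273.
        SD[R] = 1.6514.
Step 4: Continuity-corrected z = (R + 0.5 - E[R]) / SD[R] = (4 + 0.5 - 7.0000) / 1.6514 = -1.5138.
Step 5: Two-sided p-value via normal approximation = 2*(1 - Phi(|z|)) = 0.130070.
Step 6: alpha = 0.1. fail to reject H0.

R = 4, z = -1.5138, p = 0.130070, fail to reject H0.


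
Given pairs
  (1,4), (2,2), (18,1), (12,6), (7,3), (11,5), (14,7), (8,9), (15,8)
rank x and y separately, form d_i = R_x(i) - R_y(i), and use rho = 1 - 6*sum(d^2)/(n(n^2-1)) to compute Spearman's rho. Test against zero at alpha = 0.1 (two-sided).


Step 1: Rank x and y separately (midranks; no ties here).
rank(x): 1->1, 2->2, 18->9, 12->6, 7->3, 11->5, 14->7, 8->4, 15->8
rank(y): 4->4, 2->2, 1->1, 6->6, 3->3, 5->5, 7->7, 9->9, 8->8
Step 2: d_i = R_x(i) - R_y(i); compute d_i^2.
  (1-4)^2=9, (2-2)^2=0, (9-1)^2=64, (6-6)^2=0, (3-3)^2=0, (5-5)^2=0, (7-7)^2=0, (4-9)^2=25, (8-8)^2=0
sum(d^2) = 98.
Step 3: rho = 1 - 6*98 / (9*(9^2 - 1)) = 1 - 588/720 = 0.183333.
Step 4: Under H0, t = rho * sqrt((n-2)/(1-rho^2)) = 0.4934 ~ t(7).
Step 5: Two-sided p-value from the t-distribution with 7 df = 0.636820.
Step 6: alpha = 0.1. fail to reject H0.

rho = 0.1833, p = 0.636820, fail to reject H0 at alpha = 0.1.


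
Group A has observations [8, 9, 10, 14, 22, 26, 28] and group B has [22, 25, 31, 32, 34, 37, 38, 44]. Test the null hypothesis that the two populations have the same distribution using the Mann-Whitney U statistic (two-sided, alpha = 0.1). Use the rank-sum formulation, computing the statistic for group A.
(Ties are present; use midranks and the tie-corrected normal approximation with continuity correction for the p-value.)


Step 1: Combine and sort all 15 observations; assign midranks.
sorted (value, group): (8,X), (9,X), (10,X), (14,X), (22,X), (22,Y), (25,Y), (26,X), (28,X), (31,Y), (32,Y), (34,Y), (37,Y), (38,Y), (44,Y)
ranks: 8->1, 9->2, 10->3, 14->4, 22->5.5, 22->5.5, 25->7, 26->8, 28->9, 31->10, 32->11, 34->12, 37->13, 38->14, 44->15
Step 2: Rank sum for X: R1 = 1 + 2 + 3 + 4 + 5.5 + 8 + 9 = 32.5.
Step 3: U_X = R1 - n1(n1+1)/2 = 32.5 - 7*8/2 = 32.5 - 28 = 4.5.
       U_Y = n1*n2 - U_X = 56 - 4.5 = 51.5.
Step 4: Ties are present, so use the tie-corrected normal approximation (with continuity correction) for the p-value.
Step 5: p-value = 0.007719; compare to alpha = 0.1. reject H0.

U_X = 4.5, p = 0.007719, reject H0 at alpha = 0.1.


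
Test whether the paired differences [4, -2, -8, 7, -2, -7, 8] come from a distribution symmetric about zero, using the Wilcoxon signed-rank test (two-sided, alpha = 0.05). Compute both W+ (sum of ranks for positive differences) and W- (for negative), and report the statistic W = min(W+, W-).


Step 1: Drop any zero differences (none here) and take |d_i|.
|d| = [4, 2, 8, 7, 2, 7, 8]
Step 2: Midrank |d_i| (ties get averaged ranks).
ranks: |4|->3, |2|->1.5, |8|->6.5, |7|->4.5, |2|->1.5, |7|->4.5, |8|->6.5
Step 3: Attach original signs; sum ranks with positive sign and with negative sign.
W+ = 3 + 4.5 + 6.5 = 14
W- = 1.5 + 6.5 + 1.5 + 4.5 = 14
(Check: W+ + W- = 28 should equal n(n+1)/2 = 28.)
Step 4: Test statistic W = min(W+, W-) = 14.
Step 5: Ties in |d|, so use the tie-corrected normal approximation.
        E[W] = n(n+1)/4 = 7*8/4 = 14.
        Tie groups: |d|=2 (t=2), |d|=7 (t=2), |d|=8 (t=2); sum(t^3 - t) = 18.
        Var[W] = n(n+1)(2n+1)/24 - sum(t^3-t)/48 = 840/24 - 18/48 = 34.625.
        z = (W - E[W]) / sqrt(Var[W]) = (14 - 14) / 5.8843 = 0.0000.
        Two-sided p = 2*Phi(z) = 1.000000.
Step 6: alpha = 0.05. fail to reject H0.

W+ = 14, W- = 14, W = min = 14, p = 1.000000, fail to reject H0.


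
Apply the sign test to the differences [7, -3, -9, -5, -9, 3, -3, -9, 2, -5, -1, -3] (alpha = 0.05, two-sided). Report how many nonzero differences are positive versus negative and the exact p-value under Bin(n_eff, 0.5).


Step 1: Discard zero differences. Original n = 12; n_eff = number of nonzero differences = 12.
Nonzero differences (with sign): +7, -3, -9, -5, -9, +3, -3, -9, +2, -5, -1, -3
Step 2: Count signs: positive = 3, negative = 9.
Step 3: Under H0: P(positive) = 0.5, so the number of positives S ~ Bin(12, 0.5).
Step 4: Two-sided exact p-value = sum of Bin(12,0.5) probabilities at or below the observed probability = 0.145996.
Step 5: alpha = 0.05. fail to reject H0.

n_eff = 12, pos = 3, neg = 9, p = 0.145996, fail to reject H0.


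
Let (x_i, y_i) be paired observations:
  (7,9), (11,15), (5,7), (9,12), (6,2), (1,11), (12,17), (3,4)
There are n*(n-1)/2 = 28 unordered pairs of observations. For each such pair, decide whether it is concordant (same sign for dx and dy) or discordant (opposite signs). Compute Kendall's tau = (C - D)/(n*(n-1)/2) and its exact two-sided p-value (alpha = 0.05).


Step 1: Enumerate the 28 unordered pairs (i,j) with i<j and classify each by sign(x_j-x_i) * sign(y_j-y_i).
  (1,2):dx=+4,dy=+6->C; (1,3):dx=-2,dy=-2->C; (1,4):dx=+2,dy=+3->C; (1,5):dx=-1,dy=-7->C
  (1,6):dx=-6,dy=+2->D; (1,7):dx=+5,dy=+8->C; (1,8):dx=-4,dy=-5->C; (2,3):dx=-6,dy=-8->C
  (2,4):dx=-2,dy=-3->C; (2,5):dx=-5,dy=-13->C; (2,6):dx=-10,dy=-4->C; (2,7):dx=+1,dy=+2->C
  (2,8):dx=-8,dy=-11->C; (3,4):dx=+4,dy=+5->C; (3,5):dx=+1,dy=-5->D; (3,6):dx=-4,dy=+4->D
  (3,7):dx=+7,dy=+10->C; (3,8):dx=-2,dy=-3->C; (4,5):dx=-3,dy=-10->C; (4,6):dx=-8,dy=-1->C
  (4,7):dx=+3,dy=+5->C; (4,8):dx=-6,dy=-8->C; (5,6):dx=-5,dy=+9->D; (5,7):dx=+6,dy=+15->C
  (5,8):dx=-3,dy=+2->D; (6,7):dx=+11,dy=+6->C; (6,8):dx=+2,dy=-7->D; (7,8):dx=-9,dy=-13->C
Step 2: C = 22, D = 6, total pairs = 28.
Step 3: tau = (C - D)/(n(n-1)/2) = (22 - 6)/28 = 0.571429.
Step 4: Exact two-sided p-value (enumerate n! = 40320 permutations of y under H0): p = 0.061012.
Step 5: alpha = 0.05. fail to reject H0.

tau_b = 0.5714 (C=22, D=6), p = 0.061012, fail to reject H0.


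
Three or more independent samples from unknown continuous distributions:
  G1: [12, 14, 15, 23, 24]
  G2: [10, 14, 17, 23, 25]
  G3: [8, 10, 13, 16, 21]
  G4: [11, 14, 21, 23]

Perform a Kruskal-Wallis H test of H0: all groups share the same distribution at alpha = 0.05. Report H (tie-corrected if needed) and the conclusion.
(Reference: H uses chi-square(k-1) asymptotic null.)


Step 1: Combine all N = 19 observations and assign midranks.
sorted (value, group, rank): (8,G3,1), (10,G2,2.5), (10,G3,2.5), (11,G4,4), (12,G1,5), (13,G3,6), (14,G1,8), (14,G2,8), (14,G4,8), (15,G1,10), (16,G3,11), (17,G2,12), (21,G3,13.5), (21,G4,13.5), (23,G1,16), (23,G2,16), (23,G4,16), (24,G1,18), (25,G2,19)
Step 2: Sum ranks within each group.
R_1 = 57 (n_1 = 5)
R_2 = 57.5 (n_2 = 5)
R_3 = 34 (n_3 = 5)
R_4 = 41.5 (n_4 = 4)
Step 3: H = 12/(N(N+1)) * sum(R_i^2/n_i) - 3(N+1)
     = 12/(19*20) * (57^2/5 + 57.5^2/5 + 34^2/5 + 41.5^2/4) - 3*20
     = 0.031579 * 1972.81 - 60
     = 2.299342.
Step 4: Ties present; correction factor C = 1 - 60/(19^3 - 19) = 0.991228. Corrected H = 2.299342 / 0.991228 = 2.319690.
Step 5: Under H0, H ~ chi^2(3); p-value = 0.508759.
Step 6: alpha = 0.05. fail to reject H0.

H = 2.3197, df = 3, p = 0.508759, fail to reject H0.


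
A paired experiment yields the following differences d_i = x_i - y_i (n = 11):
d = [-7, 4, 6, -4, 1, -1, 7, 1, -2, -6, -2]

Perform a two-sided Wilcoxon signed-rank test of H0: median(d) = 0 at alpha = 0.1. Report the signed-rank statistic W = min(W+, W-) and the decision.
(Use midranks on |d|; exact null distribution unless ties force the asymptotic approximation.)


Step 1: Drop any zero differences (none here) and take |d_i|.
|d| = [7, 4, 6, 4, 1, 1, 7, 1, 2, 6, 2]
Step 2: Midrank |d_i| (ties get averaged ranks).
ranks: |7|->10.5, |4|->6.5, |6|->8.5, |4|->6.5, |1|->2, |1|->2, |7|->10.5, |1|->2, |2|->4.5, |6|->8.5, |2|->4.5
Step 3: Attach original signs; sum ranks with positive sign and with negative sign.
W+ = 6.5 + 8.5 + 2 + 10.5 + 2 = 29.5
W- = 10.5 + 6.5 + 2 + 4.5 + 8.5 + 4.5 = 36.5
(Check: W+ + W- = 66 should equal n(n+1)/2 = 66.)
Step 4: Test statistic W = min(W+, W-) = 29.5.
Step 5: Ties in |d|, so use the tie-corrected normal approximation.
        E[W] = n(n+1)/4 = 11*12/4 = 33.
        Tie groups: |d|=1 (t=3), |d|=2 (t=2), |d|=4 (t=2), |d|=6 (t=2), |d|=7 (t=2); sum(t^3 - t) = 48.
        Var[W] = n(n+1)(2n+1)/24 - sum(t^3-t)/48 = 3036/24 - 48/48 = 125.5.
        z = (W - E[W]) / sqrt(Var[W]) = (29.5 - 33) / 11.2027 = -0.3124.
        Two-sided p = 2*Phi(z) = 0.754717.
Step 6: alpha = 0.1. fail to reject H0.

W+ = 29.5, W- = 36.5, W = min = 29.5, p = 0.754717, fail to reject H0.


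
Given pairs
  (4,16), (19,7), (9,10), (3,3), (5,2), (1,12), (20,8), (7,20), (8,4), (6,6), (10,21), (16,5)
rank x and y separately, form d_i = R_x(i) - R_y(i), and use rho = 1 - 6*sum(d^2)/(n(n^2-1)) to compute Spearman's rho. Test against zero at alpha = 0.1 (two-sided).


Step 1: Rank x and y separately (midranks; no ties here).
rank(x): 4->3, 19->11, 9->8, 3->2, 5->4, 1->1, 20->12, 7->6, 8->7, 6->5, 10->9, 16->10
rank(y): 16->10, 7->6, 10->8, 3->2, 2->1, 12->9, 8->7, 20->11, 4->3, 6->5, 21->12, 5->4
Step 2: d_i = R_x(i) - R_y(i); compute d_i^2.
  (3-10)^2=49, (11-6)^2=25, (8-8)^2=0, (2-2)^2=0, (4-1)^2=9, (1-9)^2=64, (12-7)^2=25, (6-11)^2=25, (7-3)^2=16, (5-5)^2=0, (9-12)^2=9, (10-4)^2=36
sum(d^2) = 258.
Step 3: rho = 1 - 6*258 / (12*(12^2 - 1)) = 1 - 1548/1716 = 0.097902.
Step 4: Under H0, t = rho * sqrt((n-2)/(1-rho^2)) = 0.3111 ~ t(10).
Step 5: Two-sided p-value from the t-distribution with 10 df = 0.762122.
Step 6: alpha = 0.1. fail to reject H0.

rho = 0.0979, p = 0.762122, fail to reject H0 at alpha = 0.1.


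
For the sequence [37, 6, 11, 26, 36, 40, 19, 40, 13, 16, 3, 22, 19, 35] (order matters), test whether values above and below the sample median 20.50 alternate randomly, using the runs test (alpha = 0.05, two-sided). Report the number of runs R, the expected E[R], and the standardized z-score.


Step 1: Compute median = 20.50; label A = above, B = below.
Labels in order: ABBAAABABBBABA  (n_A = 7, n_B = 7)
Step 2: Count runs R = 9.
Step 3: Under H0 (random ordering), E[R] = 2*n_A*n_B/(n_A+n_B) + 1 = 2*7*7/14 + 1 = 8.0000.
        Var[R] = 2*n_A*n_B*(2*n_A*n_B - n_A - n_B) / ((n_A+n_B)^2 * (n_A+n_B-1)) = 8232/2548 = 3.2308.
        SD[R] = 1.7974.
Step 4: Continuity-corrected z = (R - 0.5 - E[R]) / SD[R] = (9 - 0.5 - 8.0000) / 1.7974 = 0.2782.
Step 5: Two-sided p-value via normal approximation = 2*(1 - Phi(|z|)) = 0.780879.
Step 6: alpha = 0.05. fail to reject H0.

R = 9, z = 0.2782, p = 0.780879, fail to reject H0.


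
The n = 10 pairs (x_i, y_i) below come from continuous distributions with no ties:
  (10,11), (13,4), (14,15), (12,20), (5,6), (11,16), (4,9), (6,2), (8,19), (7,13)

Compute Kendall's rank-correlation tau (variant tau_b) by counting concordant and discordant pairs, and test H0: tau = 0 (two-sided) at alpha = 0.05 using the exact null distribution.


Step 1: Enumerate the 45 unordered pairs (i,j) with i<j and classify each by sign(x_j-x_i) * sign(y_j-y_i).
  (1,2):dx=+3,dy=-7->D; (1,3):dx=+4,dy=+4->C; (1,4):dx=+2,dy=+9->C; (1,5):dx=-5,dy=-5->C
  (1,6):dx=+1,dy=+5->C; (1,7):dx=-6,dy=-2->C; (1,8):dx=-4,dy=-9->C; (1,9):dx=-2,dy=+8->D
  (1,10):dx=-3,dy=+2->D; (2,3):dx=+1,dy=+11->C; (2,4):dx=-1,dy=+16->D; (2,5):dx=-8,dy=+2->D
  (2,6):dx=-2,dy=+12->D; (2,7):dx=-9,dy=+5->D; (2,8):dx=-7,dy=-2->C; (2,9):dx=-5,dy=+15->D
  (2,10):dx=-6,dy=+9->D; (3,4):dx=-2,dy=+5->D; (3,5):dx=-9,dy=-9->C; (3,6):dx=-3,dy=+1->D
  (3,7):dx=-10,dy=-6->C; (3,8):dx=-8,dy=-13->C; (3,9):dx=-6,dy=+4->D; (3,10):dx=-7,dy=-2->C
  (4,5):dx=-7,dy=-14->C; (4,6):dx=-1,dy=-4->C; (4,7):dx=-8,dy=-11->C; (4,8):dx=-6,dy=-18->C
  (4,9):dx=-4,dy=-1->C; (4,10):dx=-5,dy=-7->C; (5,6):dx=+6,dy=+10->C; (5,7):dx=-1,dy=+3->D
  (5,8):dx=+1,dy=-4->D; (5,9):dx=+3,dy=+13->C; (5,10):dx=+2,dy=+7->C; (6,7):dx=-7,dy=-7->C
  (6,8):dx=-5,dy=-14->C; (6,9):dx=-3,dy=+3->D; (6,10):dx=-4,dy=-3->C; (7,8):dx=+2,dy=-7->D
  (7,9):dx=+4,dy=+10->C; (7,10):dx=+3,dy=+4->C; (8,9):dx=+2,dy=+17->C; (8,10):dx=+1,dy=+11->C
  (9,10):dx=-1,dy=-6->C
Step 2: C = 29, D = 16, total pairs = 45.
Step 3: tau = (C - D)/(n(n-1)/2) = (29 - 16)/45 = 0.288889.
Step 4: Exact two-sided p-value (enumerate n! = 3628800 permutations of y under H0): p = 0.291248.
Step 5: alpha = 0.05. fail to reject H0.

tau_b = 0.2889 (C=29, D=16), p = 0.291248, fail to reject H0.


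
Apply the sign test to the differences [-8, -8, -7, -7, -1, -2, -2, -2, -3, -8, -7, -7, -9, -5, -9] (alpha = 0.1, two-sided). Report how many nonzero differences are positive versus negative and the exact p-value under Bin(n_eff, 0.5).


Step 1: Discard zero differences. Original n = 15; n_eff = number of nonzero differences = 15.
Nonzero differences (with sign): -8, -8, -7, -7, -1, -2, -2, -2, -3, -8, -7, -7, -9, -5, -9
Step 2: Count signs: positive = 0, negative = 15.
Step 3: Under H0: P(positive) = 0.5, so the number of positives S ~ Bin(15, 0.5).
Step 4: Two-sided exact p-value = sum of Bin(15,0.5) probabilities at or below the observed probability = 0.000061.
Step 5: alpha = 0.1. reject H0.

n_eff = 15, pos = 0, neg = 15, p = 0.000061, reject H0.


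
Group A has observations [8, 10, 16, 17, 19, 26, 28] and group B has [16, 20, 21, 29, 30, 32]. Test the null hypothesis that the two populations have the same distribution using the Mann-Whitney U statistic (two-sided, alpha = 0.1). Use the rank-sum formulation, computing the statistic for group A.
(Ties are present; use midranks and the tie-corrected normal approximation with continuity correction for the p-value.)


Step 1: Combine and sort all 13 observations; assign midranks.
sorted (value, group): (8,X), (10,X), (16,X), (16,Y), (17,X), (19,X), (20,Y), (21,Y), (26,X), (28,X), (29,Y), (30,Y), (32,Y)
ranks: 8->1, 10->2, 16->3.5, 16->3.5, 17->5, 19->6, 20->7, 21->8, 26->9, 28->10, 29->11, 30->12, 32->13
Step 2: Rank sum for X: R1 = 1 + 2 + 3.5 + 5 + 6 + 9 + 10 = 36.5.
Step 3: U_X = R1 - n1(n1+1)/2 = 36.5 - 7*8/2 = 36.5 - 28 = 8.5.
       U_Y = n1*n2 - U_X = 42 - 8.5 = 33.5.
Step 4: Ties are present, so use the tie-corrected normal approximation (with continuity correction) for the p-value.
Step 5: p-value = 0.086044; compare to alpha = 0.1. reject H0.

U_X = 8.5, p = 0.086044, reject H0 at alpha = 0.1.


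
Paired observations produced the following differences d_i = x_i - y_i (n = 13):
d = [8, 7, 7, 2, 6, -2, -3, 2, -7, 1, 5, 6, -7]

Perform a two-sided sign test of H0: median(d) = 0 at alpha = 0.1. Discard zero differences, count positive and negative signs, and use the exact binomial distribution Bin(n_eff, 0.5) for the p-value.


Step 1: Discard zero differences. Original n = 13; n_eff = number of nonzero differences = 13.
Nonzero differences (with sign): +8, +7, +7, +2, +6, -2, -3, +2, -7, +1, +5, +6, -7
Step 2: Count signs: positive = 9, negative = 4.
Step 3: Under H0: P(positive) = 0.5, so the number of positives S ~ Bin(13, 0.5).
Step 4: Two-sided exact p-value = sum of Bin(13,0.5) probabilities at or below the observed probability = 0.266846.
Step 5: alpha = 0.1. fail to reject H0.

n_eff = 13, pos = 9, neg = 4, p = 0.266846, fail to reject H0.


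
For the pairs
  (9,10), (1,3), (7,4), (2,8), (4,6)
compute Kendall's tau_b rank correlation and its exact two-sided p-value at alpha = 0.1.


Step 1: Enumerate the 10 unordered pairs (i,j) with i<j and classify each by sign(x_j-x_i) * sign(y_j-y_i).
  (1,2):dx=-8,dy=-7->C; (1,3):dx=-2,dy=-6->C; (1,4):dx=-7,dy=-2->C; (1,5):dx=-5,dy=-4->C
  (2,3):dx=+6,dy=+1->C; (2,4):dx=+1,dy=+5->C; (2,5):dx=+3,dy=+3->C; (3,4):dx=-5,dy=+4->D
  (3,5):dx=-3,dy=+2->D; (4,5):dx=+2,dy=-2->D
Step 2: C = 7, D = 3, total pairs = 10.
Step 3: tau = (C - D)/(n(n-1)/2) = (7 - 3)/10 = 0.400000.
Step 4: Exact two-sided p-value (enumerate n! = 120 permutations of y under H0): p = 0.483333.
Step 5: alpha = 0.1. fail to reject H0.

tau_b = 0.4000 (C=7, D=3), p = 0.483333, fail to reject H0.


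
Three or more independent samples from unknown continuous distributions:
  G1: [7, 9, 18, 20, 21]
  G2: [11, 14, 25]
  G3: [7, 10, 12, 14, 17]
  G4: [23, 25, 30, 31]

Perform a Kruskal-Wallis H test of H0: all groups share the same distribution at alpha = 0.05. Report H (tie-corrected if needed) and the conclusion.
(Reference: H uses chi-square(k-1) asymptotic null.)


Step 1: Combine all N = 17 observations and assign midranks.
sorted (value, group, rank): (7,G1,1.5), (7,G3,1.5), (9,G1,3), (10,G3,4), (11,G2,5), (12,G3,6), (14,G2,7.5), (14,G3,7.5), (17,G3,9), (18,G1,10), (20,G1,11), (21,G1,12), (23,G4,13), (25,G2,14.5), (25,G4,14.5), (30,G4,16), (31,G4,17)
Step 2: Sum ranks within each group.
R_1 = 37.5 (n_1 = 5)
R_2 = 27 (n_2 = 3)
R_3 = 28 (n_3 = 5)
R_4 = 60.5 (n_4 = 4)
Step 3: H = 12/(N(N+1)) * sum(R_i^2/n_i) - 3(N+1)
     = 12/(17*18) * (37.5^2/5 + 27^2/3 + 28^2/5 + 60.5^2/4) - 3*18
     = 0.039216 * 1596.11 - 54
     = 8.592647.
Step 4: Ties present; correction factor C = 1 - 18/(17^3 - 17) = 0.996324. Corrected H = 8.592647 / 0.996324 = 8.624354.
Step 5: Under H0, H ~ chi^2(3); p-value = 0.034726.
Step 6: alpha = 0.05. reject H0.

H = 8.6244, df = 3, p = 0.034726, reject H0.


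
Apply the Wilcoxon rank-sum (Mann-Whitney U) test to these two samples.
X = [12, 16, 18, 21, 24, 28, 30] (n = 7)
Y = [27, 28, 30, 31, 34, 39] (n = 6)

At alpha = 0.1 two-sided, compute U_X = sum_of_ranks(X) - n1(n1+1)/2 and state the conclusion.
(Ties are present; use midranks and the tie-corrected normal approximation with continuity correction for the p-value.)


Step 1: Combine and sort all 13 observations; assign midranks.
sorted (value, group): (12,X), (16,X), (18,X), (21,X), (24,X), (27,Y), (28,X), (28,Y), (30,X), (30,Y), (31,Y), (34,Y), (39,Y)
ranks: 12->1, 16->2, 18->3, 21->4, 24->5, 27->6, 28->7.5, 28->7.5, 30->9.5, 30->9.5, 31->11, 34->12, 39->13
Step 2: Rank sum for X: R1 = 1 + 2 + 3 + 4 + 5 + 7.5 + 9.5 = 32.
Step 3: U_X = R1 - n1(n1+1)/2 = 32 - 7*8/2 = 32 - 28 = 4.
       U_Y = n1*n2 - U_X = 42 - 4 = 38.
Step 4: Ties are present, so use the tie-corrected normal approximation (with continuity correction) for the p-value.
Step 5: p-value = 0.018096; compare to alpha = 0.1. reject H0.

U_X = 4, p = 0.018096, reject H0 at alpha = 0.1.


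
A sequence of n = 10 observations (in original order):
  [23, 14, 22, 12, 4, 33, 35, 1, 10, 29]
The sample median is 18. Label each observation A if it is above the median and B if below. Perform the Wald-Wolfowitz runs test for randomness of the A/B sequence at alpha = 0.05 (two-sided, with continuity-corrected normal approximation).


Step 1: Compute median = 18; label A = above, B = below.
Labels in order: ABABBAABBA  (n_A = 5, n_B = 5)
Step 2: Count runs R = 7.
Step 3: Under H0 (random ordering), E[R] = 2*n_A*n_B/(n_A+n_B) + 1 = 2*5*5/10 + 1 = 6.0000.
        Var[R] = 2*n_A*n_B*(2*n_A*n_B - n_A - n_B) / ((n_A+n_B)^2 * (n_A+n_B-1)) = 2000/900 = 2.2222.
        SD[R] = 1.4907.
Step 4: Continuity-corrected z = (R - 0.5 - E[R]) / SD[R] = (7 - 0.5 - 6.0000) / 1.4907 = 0.3354.
Step 5: Two-sided p-value via normal approximation = 2*(1 - Phi(|z|)) = 0.737316.
Step 6: alpha = 0.05. fail to reject H0.

R = 7, z = 0.3354, p = 0.737316, fail to reject H0.


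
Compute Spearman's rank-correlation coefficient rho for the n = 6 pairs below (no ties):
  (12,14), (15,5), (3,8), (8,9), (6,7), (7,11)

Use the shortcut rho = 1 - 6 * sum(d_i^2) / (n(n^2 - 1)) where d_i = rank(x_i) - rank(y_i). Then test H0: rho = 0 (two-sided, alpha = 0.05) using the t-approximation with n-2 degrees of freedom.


Step 1: Rank x and y separately (midranks; no ties here).
rank(x): 12->5, 15->6, 3->1, 8->4, 6->2, 7->3
rank(y): 14->6, 5->1, 8->3, 9->4, 7->2, 11->5
Step 2: d_i = R_x(i) - R_y(i); compute d_i^2.
  (5-6)^2=1, (6-1)^2=25, (1-3)^2=4, (4-4)^2=0, (2-2)^2=0, (3-5)^2=4
sum(d^2) = 34.
Step 3: rho = 1 - 6*34 / (6*(6^2 - 1)) = 1 - 204/210 = 0.028571.
Step 4: Under H0, t = rho * sqrt((n-2)/(1-rho^2)) = 0.0572 ~ t(4).
Step 5: Two-sided p-value from the t-distribution with 4 df = 0.957155.
Step 6: alpha = 0.05. fail to reject H0.

rho = 0.0286, p = 0.957155, fail to reject H0 at alpha = 0.05.


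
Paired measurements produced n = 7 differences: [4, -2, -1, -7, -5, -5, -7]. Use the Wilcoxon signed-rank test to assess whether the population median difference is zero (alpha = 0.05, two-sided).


Step 1: Drop any zero differences (none here) and take |d_i|.
|d| = [4, 2, 1, 7, 5, 5, 7]
Step 2: Midrank |d_i| (ties get averaged ranks).
ranks: |4|->3, |2|->2, |1|->1, |7|->6.5, |5|->4.5, |5|->4.5, |7|->6.5
Step 3: Attach original signs; sum ranks with positive sign and with negative sign.
W+ = 3 = 3
W- = 2 + 1 + 6.5 + 4.5 + 4.5 + 6.5 = 25
(Check: W+ + W- = 28 should equal n(n+1)/2 = 28.)
Step 4: Test statistic W = min(W+, W-) = 3.
Step 5: Ties in |d|, so use the tie-corrected normal approximation.
        E[W] = n(n+1)/4 = 7*8/4 = 14.
        Tie groups: |d|=5 (t=2), |d|=7 (t=2); sum(t^3 - t) = 12.
        Var[W] = n(n+1)(2n+1)/24 - sum(t^3-t)/48 = 840/24 - 12/48 = 34.75.
        z = (W - E[W]) / sqrt(Var[W]) = (3 - 14) / 5.8949 = -1.8660.
        Two-sided p = 2*Phi(z) = 0.062039.
Step 6: alpha = 0.05. fail to reject H0.

W+ = 3, W- = 25, W = min = 3, p = 0.062039, fail to reject H0.


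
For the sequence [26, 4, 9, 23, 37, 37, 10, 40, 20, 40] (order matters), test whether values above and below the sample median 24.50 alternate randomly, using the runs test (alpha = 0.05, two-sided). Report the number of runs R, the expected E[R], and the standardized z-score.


Step 1: Compute median = 24.50; label A = above, B = below.
Labels in order: ABBBAABABA  (n_A = 5, n_B = 5)
Step 2: Count runs R = 7.
Step 3: Under H0 (random ordering), E[R] = 2*n_A*n_B/(n_A+n_B) + 1 = 2*5*5/10 + 1 = 6.0000.
        Var[R] = 2*n_A*n_B*(2*n_A*n_B - n_A - n_B) / ((n_A+n_B)^2 * (n_A+n_B-1)) = 2000/900 = 2.2222.
        SD[R] = 1.4907.
Step 4: Continuity-corrected z = (R - 0.5 - E[R]) / SD[R] = (7 - 0.5 - 6.0000) / 1.4907 = 0.3354.
Step 5: Two-sided p-value via normal approximation = 2*(1 - Phi(|z|)) = 0.737316.
Step 6: alpha = 0.05. fail to reject H0.

R = 7, z = 0.3354, p = 0.737316, fail to reject H0.


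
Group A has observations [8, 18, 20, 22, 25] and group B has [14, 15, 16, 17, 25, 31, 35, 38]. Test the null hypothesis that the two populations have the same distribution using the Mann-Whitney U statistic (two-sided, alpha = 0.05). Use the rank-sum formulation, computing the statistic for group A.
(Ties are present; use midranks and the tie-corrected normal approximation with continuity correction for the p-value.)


Step 1: Combine and sort all 13 observations; assign midranks.
sorted (value, group): (8,X), (14,Y), (15,Y), (16,Y), (17,Y), (18,X), (20,X), (22,X), (25,X), (25,Y), (31,Y), (35,Y), (38,Y)
ranks: 8->1, 14->2, 15->3, 16->4, 17->5, 18->6, 20->7, 22->8, 25->9.5, 25->9.5, 31->11, 35->12, 38->13
Step 2: Rank sum for X: R1 = 1 + 6 + 7 + 8 + 9.5 = 31.5.
Step 3: U_X = R1 - n1(n1+1)/2 = 31.5 - 5*6/2 = 31.5 - 15 = 16.5.
       U_Y = n1*n2 - U_X = 40 - 16.5 = 23.5.
Step 4: Ties are present, so use the tie-corrected normal approximation (with continuity correction) for the p-value.
Step 5: p-value = 0.660111; compare to alpha = 0.05. fail to reject H0.

U_X = 16.5, p = 0.660111, fail to reject H0 at alpha = 0.05.


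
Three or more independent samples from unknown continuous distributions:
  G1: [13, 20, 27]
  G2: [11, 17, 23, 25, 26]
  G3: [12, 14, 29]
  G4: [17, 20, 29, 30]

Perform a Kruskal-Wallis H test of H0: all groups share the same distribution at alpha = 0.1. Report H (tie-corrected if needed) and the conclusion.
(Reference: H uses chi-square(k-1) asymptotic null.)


Step 1: Combine all N = 15 observations and assign midranks.
sorted (value, group, rank): (11,G2,1), (12,G3,2), (13,G1,3), (14,G3,4), (17,G2,5.5), (17,G4,5.5), (20,G1,7.5), (20,G4,7.5), (23,G2,9), (25,G2,10), (26,G2,11), (27,G1,12), (29,G3,13.5), (29,G4,13.5), (30,G4,15)
Step 2: Sum ranks within each group.
R_1 = 22.5 (n_1 = 3)
R_2 = 36.5 (n_2 = 5)
R_3 = 19.5 (n_3 = 3)
R_4 = 41.5 (n_4 = 4)
Step 3: H = 12/(N(N+1)) * sum(R_i^2/n_i) - 3(N+1)
     = 12/(15*16) * (22.5^2/3 + 36.5^2/5 + 19.5^2/3 + 41.5^2/4) - 3*16
     = 0.050000 * 992.513 - 48
     = 1.625625.
Step 4: Ties present; correction factor C = 1 - 18/(15^3 - 15) = 0.994643. Corrected H = 1.625625 / 0.994643 = 1.634381.
Step 5: Under H0, H ~ chi^2(3); p-value = 0.651620.
Step 6: alpha = 0.1. fail to reject H0.

H = 1.6344, df = 3, p = 0.651620, fail to reject H0.


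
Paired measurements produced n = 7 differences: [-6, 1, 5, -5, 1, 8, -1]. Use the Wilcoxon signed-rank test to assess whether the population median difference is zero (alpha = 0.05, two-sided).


Step 1: Drop any zero differences (none here) and take |d_i|.
|d| = [6, 1, 5, 5, 1, 8, 1]
Step 2: Midrank |d_i| (ties get averaged ranks).
ranks: |6|->6, |1|->2, |5|->4.5, |5|->4.5, |1|->2, |8|->7, |1|->2
Step 3: Attach original signs; sum ranks with positive sign and with negative sign.
W+ = 2 + 4.5 + 2 + 7 = 15.5
W- = 6 + 4.5 + 2 = 12.5
(Check: W+ + W- = 28 should equal n(n+1)/2 = 28.)
Step 4: Test statistic W = min(W+, W-) = 12.5.
Step 5: Ties in |d|, so use the tie-corrected normal approximation.
        E[W] = n(n+1)/4 = 7*8/4 = 14.
        Tie groups: |d|=1 (t=3), |d|=5 (t=2); sum(t^3 - t) = 30.
        Var[W] = n(n+1)(2n+1)/24 - sum(t^3-t)/48 = 840/24 - 30/48 = 34.375.
        z = (W - E[W]) / sqrt(Var[W]) = (12.5 - 14) / 5.8630 = -0.2558.
        Two-sided p = 2*Phi(z) = 0.798074.
Step 6: alpha = 0.05. fail to reject H0.

W+ = 15.5, W- = 12.5, W = min = 12.5, p = 0.798074, fail to reject H0.


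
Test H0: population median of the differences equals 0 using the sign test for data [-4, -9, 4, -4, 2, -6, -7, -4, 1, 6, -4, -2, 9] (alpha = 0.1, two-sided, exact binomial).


Step 1: Discard zero differences. Original n = 13; n_eff = number of nonzero differences = 13.
Nonzero differences (with sign): -4, -9, +4, -4, +2, -6, -7, -4, +1, +6, -4, -2, +9
Step 2: Count signs: positive = 5, negative = 8.
Step 3: Under H0: P(positive) = 0.5, so the number of positives S ~ Bin(13, 0.5).
Step 4: Two-sided exact p-value = sum of Bin(13,0.5) probabilities at or below the observed probability = 0.581055.
Step 5: alpha = 0.1. fail to reject H0.

n_eff = 13, pos = 5, neg = 8, p = 0.581055, fail to reject H0.


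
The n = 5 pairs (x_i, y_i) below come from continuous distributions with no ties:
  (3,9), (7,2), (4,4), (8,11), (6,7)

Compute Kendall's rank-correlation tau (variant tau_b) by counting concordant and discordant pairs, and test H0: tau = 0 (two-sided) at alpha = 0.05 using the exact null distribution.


Step 1: Enumerate the 10 unordered pairs (i,j) with i<j and classify each by sign(x_j-x_i) * sign(y_j-y_i).
  (1,2):dx=+4,dy=-7->D; (1,3):dx=+1,dy=-5->D; (1,4):dx=+5,dy=+2->C; (1,5):dx=+3,dy=-2->D
  (2,3):dx=-3,dy=+2->D; (2,4):dx=+1,dy=+9->C; (2,5):dx=-1,dy=+5->D; (3,4):dx=+4,dy=+7->C
  (3,5):dx=+2,dy=+3->C; (4,5):dx=-2,dy=-4->C
Step 2: C = 5, D = 5, total pairs = 10.
Step 3: tau = (C - D)/(n(n-1)/2) = (5 - 5)/10 = 0.000000.
Step 4: Exact two-sided p-value (enumerate n! = 120 permutations of y under H0): p = 1.000000.
Step 5: alpha = 0.05. fail to reject H0.

tau_b = 0.0000 (C=5, D=5), p = 1.000000, fail to reject H0.


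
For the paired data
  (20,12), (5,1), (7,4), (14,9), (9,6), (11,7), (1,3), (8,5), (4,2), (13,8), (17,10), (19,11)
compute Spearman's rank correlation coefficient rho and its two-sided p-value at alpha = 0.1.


Step 1: Rank x and y separately (midranks; no ties here).
rank(x): 20->12, 5->3, 7->4, 14->9, 9->6, 11->7, 1->1, 8->5, 4->2, 13->8, 17->10, 19->11
rank(y): 12->12, 1->1, 4->4, 9->9, 6->6, 7->7, 3->3, 5->5, 2->2, 8->8, 10->10, 11->11
Step 2: d_i = R_x(i) - R_y(i); compute d_i^2.
  (12-12)^2=0, (3-1)^2=4, (4-4)^2=0, (9-9)^2=0, (6-6)^2=0, (7-7)^2=0, (1-3)^2=4, (5-5)^2=0, (2-2)^2=0, (8-8)^2=0, (10-10)^2=0, (11-11)^2=0
sum(d^2) = 8.
Step 3: rho = 1 - 6*8 / (12*(12^2 - 1)) = 1 - 48/1716 = 0.972028.
Step 4: Under H0, t = rho * sqrt((n-2)/(1-rho^2)) = 13.0876 ~ t(10).
Step 5: Two-sided p-value from the t-distribution with 10 df = 0.000000.
Step 6: alpha = 0.1. reject H0.

rho = 0.9720, p = 0.000000, reject H0 at alpha = 0.1.


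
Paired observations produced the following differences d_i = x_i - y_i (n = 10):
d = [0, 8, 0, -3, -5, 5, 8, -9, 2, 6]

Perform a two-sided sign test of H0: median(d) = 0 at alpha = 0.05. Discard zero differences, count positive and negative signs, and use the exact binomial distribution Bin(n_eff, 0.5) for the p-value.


Step 1: Discard zero differences. Original n = 10; n_eff = number of nonzero differences = 8.
Nonzero differences (with sign): +8, -3, -5, +5, +8, -9, +2, +6
Step 2: Count signs: positive = 5, negative = 3.
Step 3: Under H0: P(positive) = 0.5, so the number of positives S ~ Bin(8, 0.5).
Step 4: Two-sided exact p-value = sum of Bin(8,0.5) probabilities at or below the observed probability = 0.726562.
Step 5: alpha = 0.05. fail to reject H0.

n_eff = 8, pos = 5, neg = 3, p = 0.726562, fail to reject H0.


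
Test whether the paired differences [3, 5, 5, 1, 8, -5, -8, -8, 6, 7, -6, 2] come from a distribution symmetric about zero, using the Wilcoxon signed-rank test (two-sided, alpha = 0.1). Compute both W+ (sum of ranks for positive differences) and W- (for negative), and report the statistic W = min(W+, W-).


Step 1: Drop any zero differences (none here) and take |d_i|.
|d| = [3, 5, 5, 1, 8, 5, 8, 8, 6, 7, 6, 2]
Step 2: Midrank |d_i| (ties get averaged ranks).
ranks: |3|->3, |5|->5, |5|->5, |1|->1, |8|->11, |5|->5, |8|->11, |8|->11, |6|->7.5, |7|->9, |6|->7.5, |2|->2
Step 3: Attach original signs; sum ranks with positive sign and with negative sign.
W+ = 3 + 5 + 5 + 1 + 11 + 7.5 + 9 + 2 = 43.5
W- = 5 + 11 + 11 + 7.5 = 34.5
(Check: W+ + W- = 78 should equal n(n+1)/2 = 78.)
Step 4: Test statistic W = min(W+, W-) = 34.5.
Step 5: Ties in |d|, so use the tie-corrected normal approximation.
        E[W] = n(n+1)/4 = 12*13/4 = 39.
        Tie groups: |d|=5 (t=3), |d|=6 (t=2), |d|=8 (t=3); sum(t^3 - t) = 54.
        Var[W] = n(n+1)(2n+1)/24 - sum(t^3-t)/48 = 3900/24 - 54/48 = 161.375.
        z = (W - E[W]) / sqrt(Var[W]) = (34.5 - 39) / 12.7033 = -0.3542.
        Two-sided p = 2*Phi(z) = 0.723161.
Step 6: alpha = 0.1. fail to reject H0.

W+ = 43.5, W- = 34.5, W = min = 34.5, p = 0.723161, fail to reject H0.


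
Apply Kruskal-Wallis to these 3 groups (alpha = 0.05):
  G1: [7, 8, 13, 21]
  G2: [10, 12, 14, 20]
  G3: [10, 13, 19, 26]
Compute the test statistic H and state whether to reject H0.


Step 1: Combine all N = 12 observations and assign midranks.
sorted (value, group, rank): (7,G1,1), (8,G1,2), (10,G2,3.5), (10,G3,3.5), (12,G2,5), (13,G1,6.5), (13,G3,6.5), (14,G2,8), (19,G3,9), (20,G2,10), (21,G1,11), (26,G3,12)
Step 2: Sum ranks within each group.
R_1 = 20.5 (n_1 = 4)
R_2 = 26.5 (n_2 = 4)
R_3 = 31 (n_3 = 4)
Step 3: H = 12/(N(N+1)) * sum(R_i^2/n_i) - 3(N+1)
     = 12/(12*13) * (20.5^2/4 + 26.5^2/4 + 31^2/4) - 3*13
     = 0.076923 * 520.875 - 39
     = 1.067308.
Step 4: Ties present; correction factor C = 1 - 12/(12^3 - 12) = 0.993007. Corrected H = 1.067308 / 0.993007 = 1.074824.
Step 5: Under H0, H ~ chi^2(2); p-value = 0.584258.
Step 6: alpha = 0.05. fail to reject H0.

H = 1.0748, df = 2, p = 0.584258, fail to reject H0.


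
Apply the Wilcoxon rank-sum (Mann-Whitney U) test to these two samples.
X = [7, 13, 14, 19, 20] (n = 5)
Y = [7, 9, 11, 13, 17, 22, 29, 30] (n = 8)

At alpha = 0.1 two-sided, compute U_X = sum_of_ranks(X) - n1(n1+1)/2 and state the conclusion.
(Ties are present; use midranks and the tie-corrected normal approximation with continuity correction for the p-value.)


Step 1: Combine and sort all 13 observations; assign midranks.
sorted (value, group): (7,X), (7,Y), (9,Y), (11,Y), (13,X), (13,Y), (14,X), (17,Y), (19,X), (20,X), (22,Y), (29,Y), (30,Y)
ranks: 7->1.5, 7->1.5, 9->3, 11->4, 13->5.5, 13->5.5, 14->7, 17->8, 19->9, 20->10, 22->11, 29->12, 30->13
Step 2: Rank sum for X: R1 = 1.5 + 5.5 + 7 + 9 + 10 = 33.
Step 3: U_X = R1 - n1(n1+1)/2 = 33 - 5*6/2 = 33 - 15 = 18.
       U_Y = n1*n2 - U_X = 40 - 18 = 22.
Step 4: Ties are present, so use the tie-corrected normal approximation (with continuity correction) for the p-value.
Step 5: p-value = 0.825728; compare to alpha = 0.1. fail to reject H0.

U_X = 18, p = 0.825728, fail to reject H0 at alpha = 0.1.


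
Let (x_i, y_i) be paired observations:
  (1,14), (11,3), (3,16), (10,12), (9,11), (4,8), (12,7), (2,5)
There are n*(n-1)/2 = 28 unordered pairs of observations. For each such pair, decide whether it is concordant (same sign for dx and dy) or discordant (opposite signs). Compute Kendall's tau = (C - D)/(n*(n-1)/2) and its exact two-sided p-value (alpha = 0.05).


Step 1: Enumerate the 28 unordered pairs (i,j) with i<j and classify each by sign(x_j-x_i) * sign(y_j-y_i).
  (1,2):dx=+10,dy=-11->D; (1,3):dx=+2,dy=+2->C; (1,4):dx=+9,dy=-2->D; (1,5):dx=+8,dy=-3->D
  (1,6):dx=+3,dy=-6->D; (1,7):dx=+11,dy=-7->D; (1,8):dx=+1,dy=-9->D; (2,3):dx=-8,dy=+13->D
  (2,4):dx=-1,dy=+9->D; (2,5):dx=-2,dy=+8->D; (2,6):dx=-7,dy=+5->D; (2,7):dx=+1,dy=+4->C
  (2,8):dx=-9,dy=+2->D; (3,4):dx=+7,dy=-4->D; (3,5):dx=+6,dy=-5->D; (3,6):dx=+1,dy=-8->D
  (3,7):dx=+9,dy=-9->D; (3,8):dx=-1,dy=-11->C; (4,5):dx=-1,dy=-1->C; (4,6):dx=-6,dy=-4->C
  (4,7):dx=+2,dy=-5->D; (4,8):dx=-8,dy=-7->C; (5,6):dx=-5,dy=-3->C; (5,7):dx=+3,dy=-4->D
  (5,8):dx=-7,dy=-6->C; (6,7):dx=+8,dy=-1->D; (6,8):dx=-2,dy=-3->C; (7,8):dx=-10,dy=-2->C
Step 2: C = 10, D = 18, total pairs = 28.
Step 3: tau = (C - D)/(n(n-1)/2) = (10 - 18)/28 = -0.285714.
Step 4: Exact two-sided p-value (enumerate n! = 40320 permutations of y under H0): p = 0.398760.
Step 5: alpha = 0.05. fail to reject H0.

tau_b = -0.2857 (C=10, D=18), p = 0.398760, fail to reject H0.


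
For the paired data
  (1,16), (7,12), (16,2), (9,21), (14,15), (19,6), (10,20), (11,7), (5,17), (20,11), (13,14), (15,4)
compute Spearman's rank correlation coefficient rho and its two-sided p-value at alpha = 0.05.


Step 1: Rank x and y separately (midranks; no ties here).
rank(x): 1->1, 7->3, 16->10, 9->4, 14->8, 19->11, 10->5, 11->6, 5->2, 20->12, 13->7, 15->9
rank(y): 16->9, 12->6, 2->1, 21->12, 15->8, 6->3, 20->11, 7->4, 17->10, 11->5, 14->7, 4->2
Step 2: d_i = R_x(i) - R_y(i); compute d_i^2.
  (1-9)^2=64, (3-6)^2=9, (10-1)^2=81, (4-12)^2=64, (8-8)^2=0, (11-3)^2=64, (5-11)^2=36, (6-4)^2=4, (2-10)^2=64, (12-5)^2=49, (7-7)^2=0, (9-2)^2=49
sum(d^2) = 484.
Step 3: rho = 1 - 6*484 / (12*(12^2 - 1)) = 1 - 2904/1716 = -0.692308.
Step 4: Under H0, t = rho * sqrt((n-2)/(1-rho^2)) = -3.0339 ~ t(10).
Step 5: Two-sided p-value from the t-distribution with 10 df = 0.012593.
Step 6: alpha = 0.05. reject H0.

rho = -0.6923, p = 0.012593, reject H0 at alpha = 0.05.


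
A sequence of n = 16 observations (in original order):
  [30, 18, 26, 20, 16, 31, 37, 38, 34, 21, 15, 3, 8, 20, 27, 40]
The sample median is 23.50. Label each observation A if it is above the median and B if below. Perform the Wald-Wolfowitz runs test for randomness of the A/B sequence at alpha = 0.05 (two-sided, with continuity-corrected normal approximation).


Step 1: Compute median = 23.50; label A = above, B = below.
Labels in order: ABABBAAAABBBBBAA  (n_A = 8, n_B = 8)
Step 2: Count runs R = 7.
Step 3: Under H0 (random ordering), E[R] = 2*n_A*n_B/(n_A+n_B) + 1 = 2*8*8/16 + 1 = 9.0000.
        Var[R] = 2*n_A*n_B*(2*n_A*n_B - n_A - n_B) / ((n_A+n_B)^2 * (n_A+n_B-1)) = 14336/3840 = 3.7333.
        SD[R] = 1.9322.
Step 4: Continuity-corrected z = (R + 0.5 - E[R]) / SD[R] = (7 + 0.5 - 9.0000) / 1.9322 = -0.7763.
Step 5: Two-sided p-value via normal approximation = 2*(1 - Phi(|z|)) = 0.437558.
Step 6: alpha = 0.05. fail to reject H0.

R = 7, z = -0.7763, p = 0.437558, fail to reject H0.
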